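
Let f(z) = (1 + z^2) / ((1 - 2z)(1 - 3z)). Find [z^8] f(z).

21230

The denominator gives the recurrence a_n = 5a_(n−1) − 6a_(n−2) for n ≥ 3; the numerator fixes a_0 = 1, a_1 = 5, a_2 = 20.
Iterating: 1, 5, 20, 70, 230, 730, 2270, 6970, 21230, so a_8 = 21230.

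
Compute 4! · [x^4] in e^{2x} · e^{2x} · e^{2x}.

The EGF product rule gives c_4 = Σ_{k_1+k_2+k_3=4} C(4; k_1,k_2,k_3) · ∏ g_i(k_i), where e^{2x} gives (2)^k; e^{2x} gives (2)^k; e^{2x} gives (2)^k.
g_1(k) for k = 0…4: 1, 2, 4, 8, 16.
g_2(k) for k = 0…4: 1, 2, 4, 8, 16.
g_3(k) for k = 0…4: 1, 2, 4, 8, 16.
First combine the last two factors: h(k) = Σ_j C(k,j)·g_2(j)·g_3(k−j) for k = 0…4: 1, 4, 16, 64, 256.
c_4 = Σ_k C(4,k)·g_1(k)·h(4−k) = 1·1·256 + 4·2·64 + 6·4·16 + 4·8·4 + 1·16·1 = 256 + 512 + 384 + 128 + 16 = 1296.

1296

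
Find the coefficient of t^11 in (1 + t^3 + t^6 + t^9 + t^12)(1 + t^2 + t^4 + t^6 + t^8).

(1 + t^3 + t^6 + t^9 + t^12) has coefficients 1,0,0,1,0,0,1,0,0,1,0,0 for degrees 0…11.
(1 + t^2 + t^4 + t^6 + t^8) has coefficients 1,0,1,0,1,0,1,0,1,0,0,0 for degrees 0…11.
[t^11] = 1·0 + 1·1 + 1·0 + 1·1 = 2.

2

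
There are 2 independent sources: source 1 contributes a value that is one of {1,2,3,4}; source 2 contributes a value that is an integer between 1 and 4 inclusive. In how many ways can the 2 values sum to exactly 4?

The generating function for the choices is (x + x^2 + x^3 + x^4)·(x + x^2 + x^3 + x^4); the count is [x^4].
(x + x^2 + x^3 + x^4) has coefficients 0,1,1,1,1 for degrees 0…4.
(x + x^2 + x^3 + x^4) has coefficients 0,1,1,1,1 for degrees 0…4.
[x^4] = 1·1 + 1·1 + 1·1 + 1·0 = 3.

3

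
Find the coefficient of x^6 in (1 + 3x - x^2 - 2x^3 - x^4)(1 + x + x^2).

-1

(1 + 3x - x^2 - 2x^3 - x^4) has coefficients 1,3,-1,-2,-1 for degrees 0…4.
(1 + x + x^2) has coefficients 1,1,1,0,0,0,0 for degrees 0…6.
[x^6] = 1·0 + 3·0 − 1·0 − 2·0 − 1·1 = -1.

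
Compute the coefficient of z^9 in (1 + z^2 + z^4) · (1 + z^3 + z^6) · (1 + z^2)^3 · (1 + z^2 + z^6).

15

(1 + z^2 + z^4) has coefficients 1,0,1,0,1 for degrees 0…4.
(1 + z^3 + z^6) has coefficients 1,0,0,1,0,0,1,0,0,0 for degrees 0…9.
Multiplying by (1 + z^2)^3 gives running coefficients 1,0,3,1,3,3,2,3,3,1 for degrees 0…9.
Finally multiplying by (1 + z^2 + z^6), the product of all factors after the first has coefficients 1,0,4,1,6,4,6,6,8,5 for degrees 0…9.
[z^9] = 1·5 + 1·6 + 1·4 = 15.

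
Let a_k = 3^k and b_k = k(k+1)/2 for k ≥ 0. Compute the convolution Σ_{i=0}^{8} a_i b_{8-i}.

Write out a_i and b_{8-i} for i = 0,…,8 and sum the products.
Σ = 1·36 + 3·28 + 9·21 + 27·15 + 81·10 + 243·6 + 729·3 + 2187·1 + 6561·0 = 7356.

7356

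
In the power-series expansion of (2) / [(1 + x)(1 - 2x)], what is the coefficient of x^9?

682

The denominator gives the recurrence a_n = a_(n−1) + 2a_(n−2) for n ≥ 2; the numerator fixes a_0 = 2, a_1 = 2.
Iterating: 2, 2, 6, 10, 22, 42, 86, 170, 342, 682, so a_9 = 682.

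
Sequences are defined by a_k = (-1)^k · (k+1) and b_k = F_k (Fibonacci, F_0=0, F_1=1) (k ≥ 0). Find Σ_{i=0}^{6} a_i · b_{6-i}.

Write out a_i and b_{6-i} for i = 0,…,6 and sum the products.
Σ = 1·8 − 2·5 + 3·3 − 4·2 + 5·1 − 6·1 + 7·0 = -2.

-2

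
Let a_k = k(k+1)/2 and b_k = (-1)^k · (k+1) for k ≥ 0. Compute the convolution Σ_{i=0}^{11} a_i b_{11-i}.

The convolution is the x^11 coefficient of A(x)B(x).
Σ = 0·(-12) + 1·11 + 3·(-10) + 6·9 + 10·(-8) + 15·7 + 21·(-6) + 28·5 + 36·(-4) + 45·3 + 55·(-2) + 66·1 = 21.

21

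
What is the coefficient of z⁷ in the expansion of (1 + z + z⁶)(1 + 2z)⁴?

(1 + z + z⁶) has coefficients 1,1,0,0,0,0,1 for degrees 0…6.
(1 + 2z)⁴ has coefficients 1,8,24,32,16,0,0,0 for degrees 0…7.
[z⁷] = 1·0 + 1·0 + 1·8 = 8.

8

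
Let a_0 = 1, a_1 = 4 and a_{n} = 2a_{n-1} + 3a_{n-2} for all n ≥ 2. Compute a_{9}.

The ordinary generating function has denominator 1 - 2x - 3x^2.
Iterating the recurrence: a_0,…,a_{9} = 1, 4, 11, 34, 101, 304, 911, 2734, 8201, 24604.

24604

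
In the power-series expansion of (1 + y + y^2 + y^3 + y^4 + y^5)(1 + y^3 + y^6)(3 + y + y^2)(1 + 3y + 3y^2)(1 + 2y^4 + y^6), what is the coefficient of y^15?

158

(1 + y + y^2 + y^3 + y^4 + y^5) has coefficients 1,1,1,1,1,1 for degrees 0…5.
(1 + y^3 + y^6) has coefficients 1,0,0,1,0,0,1,0,0,0,0,0,0,0,0,0 for degrees 0…15.
Multiplying by (3 + y + y^2) gives running coefficients 3,1,1,3,1,1,3,1,1,0,0,0,0,0,0,0 for degrees 0…15.
Multiplying by (1 + 3y + 3y^2) gives running coefficients 3,10,13,9,13,13,9,13,13,6,3,0,0,0,0,0 for degrees 0…15.
Finally multiplying by (1 + 2y^4 + y^6), the product of all factors after the first has coefficients 3,10,13,9,19,33,38,41,52,41,34,39,35,25,19,6 for degrees 0…15.
[y^15] = 1·6 + 1·19 + 1·25 + 1·35 + 1·39 + 1·34 = 158.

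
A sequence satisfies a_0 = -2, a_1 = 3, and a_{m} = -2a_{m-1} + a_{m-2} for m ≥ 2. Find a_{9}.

The ordinary generating function has denominator 1 + 2y - y^2.
Iterating the recurrence: a_0,…,a_{9} = -2, 3, -8, 19, -46, 111, -268, 647, -1562, 3771.

3771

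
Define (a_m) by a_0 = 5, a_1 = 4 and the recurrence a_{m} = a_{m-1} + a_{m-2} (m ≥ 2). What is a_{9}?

241

The ordinary generating function has denominator 1 - q - q^2.
Iterating the recurrence: a_0,…,a_{9} = 5, 4, 9, 13, 22, 35, 57, 92, 149, 241.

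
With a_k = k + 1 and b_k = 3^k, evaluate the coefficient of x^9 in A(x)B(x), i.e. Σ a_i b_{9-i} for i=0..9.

The convolution is the t^9 coefficient of A(t)B(t).
Σ = 1·19683 + 2·6561 + 3·2187 + 4·729 + 5·243 + 6·81 + 7·27 + 8·9 + 9·3 + 10·1 = 44281.

44281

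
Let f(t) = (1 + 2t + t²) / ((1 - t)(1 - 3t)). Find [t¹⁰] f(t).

The denominator gives the recurrence a_n = 4a_(n−1) − 3a_(n−2) for n ≥ 3; the numerator fixes a_0 = 1, a_1 = 6, a_2 = 22.
Iterating: 1, 6, 22, 70, 214, 646, 1942, 5830, 17494, 52486, 157462, so a_10 = 157462.

157462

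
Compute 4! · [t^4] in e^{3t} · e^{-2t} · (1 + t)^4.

The EGF product rule gives c_4 = Σ_{k_1+k_2+k_3=4} C(4; k_1,k_2,k_3) · ∏ g_i(k_i), where e^{3t} gives (3)^k; e^{-2t} gives (-2)^k; (1+t)^4 gives the falling factorial (4)_k.
g_1(k) for k = 0…4: 1, 3, 9, 27, 81.
g_2(k) for k = 0…4: 1, -2, 4, -8, 16.
g_3(k) for k = 0…4: 1, 4, 12, 24, 24.
First combine the last two factors: h(k) = Σ_j C(k,j)·g_2(j)·g_3(k−j) for k = 0…4: 1, 2, 0, -8, 8.
c_4 = Σ_k C(4,k)·g_1(k)·h(4−k) = 1·1·8 + 4·3·(-8) + 4·27·2 + 1·81·1 = 8 − 96 + 216 + 81 = 209.

209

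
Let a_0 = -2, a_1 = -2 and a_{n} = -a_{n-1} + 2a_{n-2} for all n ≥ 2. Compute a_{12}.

The ordinary generating function has denominator 1 + x - 2x^2.
Iterating the recurrence: a_0,…,a_{12} = -2, -2, -2, -2, -2, -2, -2, -2, -2, -2, -2, -2, -2.

-2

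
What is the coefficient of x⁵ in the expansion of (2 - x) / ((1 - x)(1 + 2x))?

-53

The denominator gives the recurrence a_n = −a_(n−1) + 2a_(n−2) for n ≥ 2; the numerator fixes a_0 = 2, a_1 = -3.
Iterating: 2, -3, 7, -13, 27, -53, so a_5 = -53.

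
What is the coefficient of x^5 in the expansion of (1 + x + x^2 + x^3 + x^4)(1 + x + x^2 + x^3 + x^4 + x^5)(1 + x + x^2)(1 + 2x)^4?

566

(1 + x + x^2 + x^3 + x^4) has coefficients 1,1,1,1,1 for degrees 0…4.
(1 + x + x^2 + x^3 + x^4 + x^5) has coefficients 1,1,1,1,1,1 for degrees 0…5.
Multiplying by (1 + x + x^2) gives running coefficients 1,2,3,3,3,3 for degrees 0…5.
Finally multiplying by (1 + 2x)^4, the product of all factors after the first has coefficients 1,10,43,107,179,227 for degrees 0…5.
[x^5] = 1·227 + 1·179 + 1·107 + 1·43 + 1·10 = 566.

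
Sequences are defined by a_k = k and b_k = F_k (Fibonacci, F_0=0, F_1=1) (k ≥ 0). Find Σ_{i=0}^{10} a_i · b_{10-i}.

221

The convolution is the t^10 coefficient of A(t)B(t).
Σ = 0·55 + 1·34 + 2·21 + 3·13 + 4·8 + 5·5 + 6·3 + 7·2 + 8·1 + 9·1 + 10·0 = 221.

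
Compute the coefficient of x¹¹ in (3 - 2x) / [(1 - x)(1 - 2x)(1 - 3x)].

Partial fractions give a closed form: a_n = (1/2)·1^n + (-8)·2^n + (21/2)·3^n.
At n = 11: a_11 = 1843660.

1843660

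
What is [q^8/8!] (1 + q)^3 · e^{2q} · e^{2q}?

The EGF product rule gives c_8 = Σ_{k_1+k_2+k_3=8} C(8; k_1,k_2,k_3) · ∏ g_i(k_i), where (1+q)^3 gives the falling factorial (3)_k; e^{2q} gives (2)^k; e^{2q} gives (2)^k.
g_1(k) for k = 0…8: 1, 3, 6, 6, 0, 0, 0, 0, 0.
g_2(k) for k = 0…8: 1, 2, 4, 8, 16, 32, 64, 128, 256.
g_3(k) for k = 0…8: 1, 2, 4, 8, 16, 32, 64, 128, 256.
First combine the last two factors: h(k) = Σ_j C(k,j)·g_2(j)·g_3(k−j) for k = 0…8: 1, 4, 16, 64, 256, 1024, 4096, 16384, 65536.
c_8 = Σ_k C(8,k)·g_1(k)·h(8−k) = 1·1·65536 + 8·3·16384 + 28·6·4096 + 56·6·1024 = 65536 + 393216 + 688128 + 344064 = 1490944.

1490944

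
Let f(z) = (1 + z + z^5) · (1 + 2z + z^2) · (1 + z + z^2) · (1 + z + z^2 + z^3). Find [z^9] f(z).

11

(1 + z + z^5) has coefficients 1,1,0,0,0,1 for degrees 0…5.
(1 + 2z + z^2) has coefficients 1,2,1,0,0,0,0,0,0,0 for degrees 0…9.
Multiplying by (1 + z + z^2) gives running coefficients 1,3,4,3,1,0,0,0,0,0 for degrees 0…9.
Finally multiplying by (1 + z + z^2 + z^3), the product of all factors after the first has coefficients 1,4,8,11,11,8,4,1,0,0 for degrees 0…9.
[z^9] = 1·0 + 1·0 + 1·11 = 11.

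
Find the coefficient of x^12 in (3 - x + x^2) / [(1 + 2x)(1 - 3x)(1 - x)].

The denominator gives the recurrence a_n = 2a_(n−1) + 5a_(n−2) − 6a_(n−3) for n ≥ 3; the numerator fixes a_0 = 3, a_1 = 5, a_2 = 26.
Iterating: 3, 5, 26, 59, 218, 575, 1886, 5339, 16658, 48695, 148646, 440819, 1332698, so a_12 = 1332698.

1332698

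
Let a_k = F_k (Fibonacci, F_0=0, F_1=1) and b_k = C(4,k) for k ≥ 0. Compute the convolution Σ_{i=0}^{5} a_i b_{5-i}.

The convolution is the x^5 coefficient of A(x)B(x).
Σ = 0·0 + 1·1 + 1·4 + 2·6 + 3·4 + 5·1 = 34.

34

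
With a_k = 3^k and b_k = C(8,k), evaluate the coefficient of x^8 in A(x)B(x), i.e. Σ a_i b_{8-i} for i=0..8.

65536

Write out a_i and b_{8-i} for i = 0,…,8 and sum the products.
Σ = 1·1 + 3·8 + 9·28 + 27·56 + 81·70 + 243·56 + 729·28 + 2187·8 + 6561·1 = 65536.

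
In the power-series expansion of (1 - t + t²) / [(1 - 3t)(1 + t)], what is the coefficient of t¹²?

310008

The denominator gives the recurrence a_n = 2a_(n−1) + 3a_(n−2) for n ≥ 3; the numerator fixes a_0 = 1, a_1 = 1, a_2 = 6.
Iterating: 1, 1, 6, 15, 48, 141, 426, 1275, 3828, 11481, 34446, 103335, 310008, so a_12 = 310008.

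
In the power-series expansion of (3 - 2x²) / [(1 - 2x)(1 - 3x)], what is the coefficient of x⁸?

53395

The denominator gives the recurrence a_n = 5a_(n−1) − 6a_(n−2) for n ≥ 3; the numerator fixes a_0 = 3, a_1 = 15, a_2 = 55.
Iterating: 3, 15, 55, 185, 595, 1865, 5755, 17585, 53395, so a_8 = 53395.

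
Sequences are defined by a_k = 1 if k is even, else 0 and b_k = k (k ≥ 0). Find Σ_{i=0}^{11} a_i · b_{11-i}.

Write out a_i and b_{11-i} for i = 0,…,11 and sum the products.
Σ = 1·11 + 0·10 + 1·9 + 0·8 + 1·7 + 0·6 + 1·5 + 0·4 + 1·3 + 0·2 + 1·1 + 0·0 = 36.

36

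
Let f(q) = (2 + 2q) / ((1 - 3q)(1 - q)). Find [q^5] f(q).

970

Partial fractions give a closed form: a_n = (4)·3^n + (-2)·1^n.
At n = 5: a_5 = 970.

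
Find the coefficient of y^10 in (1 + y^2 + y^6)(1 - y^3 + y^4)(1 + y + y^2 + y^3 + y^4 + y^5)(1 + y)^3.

(1 + y^2 + y^6) has coefficients 1,0,1,0,0,0,1 for degrees 0…6.
(1 - y^3 + y^4) has coefficients 1,0,0,-1,1,0,0,0,0,0,0 for degrees 0…10.
Multiplying by (1 + y + y^2 + y^3 + y^4 + y^5) gives running coefficients 1,1,1,0,1,1,0,0,0,1,0 for degrees 0…10.
Finally multiplying by (1 + y)^3, the product of all factors after the first has coefficients 1,4,7,7,5,5,6,4,1,1,3 for degrees 0…10.
[y^10] = 1·3 + 1·1 + 1·5 = 9.

9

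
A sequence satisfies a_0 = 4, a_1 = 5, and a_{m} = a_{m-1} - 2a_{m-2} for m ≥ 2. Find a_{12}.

41

The ordinary generating function has denominator 1 - z + 2z^2.
Iterating the recurrence: a_0,…,a_{12} = 4, 5, -3, -13, -7, 19, 33, -5, -71, -61, 81, 203, 41.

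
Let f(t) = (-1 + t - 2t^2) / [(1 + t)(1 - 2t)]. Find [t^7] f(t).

The denominator gives the recurrence a_n = a_(n−1) + 2a_(n−2) for n ≥ 3; the numerator fixes a_0 = -1, a_1 = 0, a_2 = -4.
Iterating: -1, 0, -4, -4, -12, -20, -44, -84, so a_7 = -84.

-84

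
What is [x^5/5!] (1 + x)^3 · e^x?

The EGF product rule gives c_5 = Σ_{k_1+k_2=5} C(5; k_1,k_2) · ∏ g_i(k_i), where (1+x)^3 gives the falling factorial (3)_k; e^x gives (1)^k.
g_1(k) for k = 0…5: 1, 3, 6, 6, 0, 0.
g_2(k) for k = 0…5: 1, 1, 1, 1, 1, 1.
c_5 = Σ_k C(5,k)·g_1(k)·g_2(5−k) = 1·1·1 + 5·3·1 + 10·6·1 + 10·6·1 = 1 + 15 + 60 + 60 = 136.

136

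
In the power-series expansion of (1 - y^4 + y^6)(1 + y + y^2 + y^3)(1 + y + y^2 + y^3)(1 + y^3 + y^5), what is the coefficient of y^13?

2

(1 - y^4 + y^6) has coefficients 1,0,0,0,-1,0,1 for degrees 0…6.
(1 + y + y^2 + y^3) has coefficients 1,1,1,1,0,0,0,0,0,0,0,0,0,0 for degrees 0…13.
Multiplying by (1 + y + y^2 + y^3) gives running coefficients 1,2,3,4,3,2,1,0,0,0,0,0,0,0 for degrees 0…13.
Finally multiplying by (1 + y^3 + y^5), the product of all factors after the first has coefficients 1,2,3,5,5,6,7,6,6,4,2,1,0,0 for degrees 0…13.
[y^13] = 1·0 − 1·4 + 1·6 = 2.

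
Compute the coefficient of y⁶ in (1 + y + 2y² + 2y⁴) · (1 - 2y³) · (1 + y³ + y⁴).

(1 + y + 2y² + 2y⁴) has coefficients 1,1,2,0,2 for degrees 0…4.
(1 - 2y³) has coefficients 1,0,0,-2,0,0,0 for degrees 0…6.
Finally multiplying by (1 + y³ + y⁴), the product of all factors after the first has coefficients 1,0,0,-1,1,0,-2 for degrees 0…6.
[y⁶] = 1·(-2) + 1·0 + 2·1 + 2·0 = 0.

0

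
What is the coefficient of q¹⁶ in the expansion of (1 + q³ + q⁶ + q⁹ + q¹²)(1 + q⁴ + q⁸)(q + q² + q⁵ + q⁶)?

(1 + q³ + q⁶ + q⁹ + q¹²) has coefficients 1,0,0,1,0,0,1,0,0,1,0,0,1 for degrees 0…12.
(1 + q⁴ + q⁸) has coefficients 1,0,0,0,1,0,0,0,1,0,0,0,0,0,0,0,0 for degrees 0…16.
Finally multiplying by (q + q² + q⁵ + q⁶), the product of all factors after the first has coefficients 0,1,1,0,0,2,2,0,0,2,2,0,0,1,1,0,0 for degrees 0…16.
[q¹⁶] = 1·0 + 1·1 + 1·2 + 1·0 + 1·0 = 3.

3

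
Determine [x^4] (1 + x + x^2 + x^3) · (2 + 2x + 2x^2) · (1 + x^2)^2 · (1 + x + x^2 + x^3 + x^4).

(1 + x + x^2 + x^3) has coefficients 1,1,1,1 for degrees 0…3.
(2 + 2x + 2x^2) has coefficients 2,2,2,0,0 for degrees 0…4.
Multiplying by (1 + x^2)^2 gives running coefficients 2,2,6,4,6 for degrees 0…4.
Finally multiplying by (1 + x + x^2 + x^3 + x^4), the product of all factors after the first has coefficients 2,4,10,14,20 for degrees 0…4.
[x^4] = 1·20 + 1·14 + 1·10 + 1·4 = 48.

48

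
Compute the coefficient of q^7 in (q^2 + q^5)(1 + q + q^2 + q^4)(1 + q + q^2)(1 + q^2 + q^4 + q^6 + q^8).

(q^2 + q^5) has coefficients 0,0,1,0,0,1 for degrees 0…5.
(1 + q + q^2 + q^4) has coefficients 1,1,1,0,1,0,0,0 for degrees 0…7.
Multiplying by (1 + q + q^2) gives running coefficients 1,2,3,2,2,1,1,0 for degrees 0…7.
Finally multiplying by (1 + q^2 + q^4 + q^6 + q^8), the product of all factors after the first has coefficients 1,2,4,4,6,5,7,5 for degrees 0…7.
[q^7] = 1·5 + 1·4 = 9.

9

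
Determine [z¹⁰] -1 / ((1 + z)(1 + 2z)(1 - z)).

-1365

Partial fractions give a closed form: a_n = (1/2)·(-1)^n + (-4/3)·(-2)^n + (-1/6)·1^n.
At n = 10: a_10 = -1365.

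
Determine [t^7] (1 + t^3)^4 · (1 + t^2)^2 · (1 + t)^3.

47

(1 + t^3)^4 has coefficients 1,0,0,4,0,0,6,0 for degrees 0…7.
(1 + t^2)^2 has coefficients 1,0,2,0,1,0,0,0 for degrees 0…7.
Finally multiplying by (1 + t)^3, the product of all factors after the first has coefficients 1,3,5,7,7,5,3,1 for degrees 0…7.
[t^7] = 1·1 + 4·7 + 6·3 = 47.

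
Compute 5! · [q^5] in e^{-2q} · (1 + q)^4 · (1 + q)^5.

The EGF product rule gives c_5 = Σ_{k_1+k_2+k_3=5} C(5; k_1,k_2,k_3) · ∏ g_i(k_i), where e^{-2q} gives (-2)^k; (1+q)^4 gives the falling factorial (4)_k; (1+q)^5 gives the falling factorial (5)_k.
g_1(k) for k = 0…5: 1, -2, 4, -8, 16, -32.
g_2(k) for k = 0…5: 1, 4, 12, 24, 24, 0.
g_3(k) for k = 0…5: 1, 5, 20, 60, 120, 120.
First combine the last two factors: h(k) = Σ_j C(k,j)·g_2(j)·g_3(k−j) for k = 0…5: 1, 9, 72, 504, 3024, 15120.
c_5 = Σ_k C(5,k)·g_1(k)·h(5−k) = 1·1·15120 + 5·(-2)·3024 + 10·4·504 + 10·(-8)·72 + 5·16·9 + 1·(-32)·1 = 15120 − 30240 + 20160 − 5760 + 720 − 32 = -32.

-32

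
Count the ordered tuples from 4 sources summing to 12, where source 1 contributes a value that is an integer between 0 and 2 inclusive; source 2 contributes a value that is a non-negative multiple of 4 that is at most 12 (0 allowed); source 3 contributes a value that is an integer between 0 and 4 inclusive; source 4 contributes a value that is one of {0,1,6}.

11

The generating function for the choices is (1 + q + q^2)·(1 + q^4 + q^8 + q^12)·(1 + q + q^2 + q^3 + q^4)·(1 + q + q^6); the count is [q^12].
(1 + q + q^2) has coefficients 1,1,1 for degrees 0…2.
(1 + q^4 + q^8 + q^12) has coefficients 1,0,0,0,1,0,0,0,1,0,0,0,1 for degrees 0…12.
Multiplying by (1 + q + q^2 + q^3 + q^4) gives running coefficients 1,1,1,1,2,1,1,1,2,1,1,1,2 for degrees 0…12.
Finally multiplying by (1 + q + q^6), the product of all factors after the first has coefficients 1,2,2,2,3,3,3,3,4,4,4,3,4 for degrees 0…12.
[q^12] = 1·4 + 1·3 + 1·4 = 11.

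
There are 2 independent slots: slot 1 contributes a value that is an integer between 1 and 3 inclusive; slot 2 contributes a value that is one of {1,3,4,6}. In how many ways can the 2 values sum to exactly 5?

The generating function for the choices is (z + z² + z³)·(z + z³ + z⁴ + z⁶); the count is [z⁵].
(z + z² + z³) has coefficients 0,1,1,1 for degrees 0…3.
(z + z³ + z⁴ + z⁶) has coefficients 0,1,0,1,1,0 for degrees 0…5.
[z⁵] = 1·1 + 1·1 + 1·0 = 2.

2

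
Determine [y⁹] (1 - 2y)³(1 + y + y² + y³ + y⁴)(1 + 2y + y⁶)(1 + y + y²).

(1 - 2y)³ has coefficients 1,-6,12,-8 for degrees 0…3.
(1 + y + y² + y³ + y⁴) has coefficients 1,1,1,1,1,0,0,0,0,0 for degrees 0…9.
Multiplying by (1 + 2y + y⁶) gives running coefficients 1,3,3,3,3,2,1,1,1,1 for degrees 0…9.
Finally multiplying by (1 + y + y²), the product of all factors after the first has coefficients 1,4,7,9,9,8,6,4,3,3 for degrees 0…9.
[y⁹] = 1·3 − 6·3 + 12·4 − 8·6 = -15.

-15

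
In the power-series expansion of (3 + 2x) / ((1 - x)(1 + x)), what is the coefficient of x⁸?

3

Partial fractions give a closed form: a_n = (5/2)·1^n + (1/2)·(-1)^n.
At n = 8: a_8 = 3.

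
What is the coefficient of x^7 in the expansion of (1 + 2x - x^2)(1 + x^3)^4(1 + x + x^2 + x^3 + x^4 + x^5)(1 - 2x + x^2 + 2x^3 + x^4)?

39

(1 + 2x - x^2) has coefficients 1,2,-1 for degrees 0…2.
(1 + x^3)^4 has coefficients 1,0,0,4,0,0,6,0 for degrees 0…7.
Multiplying by (1 + x + x^2 + x^3 + x^4 + x^5) gives running coefficients 1,1,1,5,5,5,10,10 for degrees 0…7.
Finally multiplying by (1 - 2x + x^2 + 2x^3 + x^4), the product of all factors after the first has coefficients 1,-1,0,6,-1,3,16,10 for degrees 0…7.
[x^7] = 1·10 + 2·16 − 1·3 = 39.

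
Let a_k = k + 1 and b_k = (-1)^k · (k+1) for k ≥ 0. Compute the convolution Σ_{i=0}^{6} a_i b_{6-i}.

4

This is [x^6] in the product of the two ordinary generating functions.
Σ = 1·7 + 2·(-6) + 3·5 + 4·(-4) + 5·3 + 6·(-2) + 7·1 = 4.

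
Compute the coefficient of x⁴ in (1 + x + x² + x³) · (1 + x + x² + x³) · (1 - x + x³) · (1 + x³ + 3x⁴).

5

(1 + x + x² + x³) has coefficients 1,1,1,1 for degrees 0…3.
(1 + x + x² + x³) has coefficients 1,1,1,1,0 for degrees 0…4.
Multiplying by (1 - x + x³) gives running coefficients 1,0,0,1,0 for degrees 0…4.
Finally multiplying by (1 + x³ + 3x⁴), the product of all factors after the first has coefficients 1,0,0,2,3 for degrees 0…4.
[x⁴] = 1·3 + 1·2 + 1·0 + 1·0 = 5.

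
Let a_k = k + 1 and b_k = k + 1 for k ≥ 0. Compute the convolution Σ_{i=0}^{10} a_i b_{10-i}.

286

This is [x^10] in the product of the two ordinary generating functions.
Σ = 1·11 + 2·10 + 3·9 + 4·8 + 5·7 + 6·6 + 7·5 + 8·4 + 9·3 + 10·2 + 11·1 = 286.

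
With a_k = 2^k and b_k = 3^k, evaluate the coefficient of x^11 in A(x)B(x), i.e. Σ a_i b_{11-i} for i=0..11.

This is [x^11] in the product of the two ordinary generating functions.
Σ = 1·177147 + 2·59049 + 4·19683 + 8·6561 + 16·2187 + 32·729 + 64·243 + 128·81 + 256·27 + 512·9 + 1024·3 + 2048·1 = 527345.

527345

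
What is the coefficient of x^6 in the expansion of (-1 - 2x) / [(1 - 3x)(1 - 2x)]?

Partial fractions give a closed form: a_n = (-5)·3^n + (4)·2^n.
At n = 6: a_6 = -3389.

-3389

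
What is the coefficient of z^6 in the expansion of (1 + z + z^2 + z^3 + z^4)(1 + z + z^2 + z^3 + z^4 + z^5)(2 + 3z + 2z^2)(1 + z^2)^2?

103

(1 + z + z^2 + z^3 + z^4) has coefficients 1,1,1,1,1 for degrees 0…4.
(1 + z + z^2 + z^3 + z^4 + z^5) has coefficients 1,1,1,1,1,1,0 for degrees 0…6.
Multiplying by (2 + 3z + 2z^2) gives running coefficients 2,5,7,7,7,7,5 for degrees 0…6.
Finally multiplying by (1 + z^2)^2, the product of all factors after the first has coefficients 2,5,11,17,23,26,26 for degrees 0…6.
[z^6] = 1·26 + 1·26 + 1·23 + 1·17 + 1·11 = 103.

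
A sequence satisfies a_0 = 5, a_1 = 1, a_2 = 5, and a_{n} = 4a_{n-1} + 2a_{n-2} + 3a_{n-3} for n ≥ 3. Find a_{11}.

6778237

The ordinary generating function has denominator 1 - 4z - 2z^2 - 3z^3.
Iterating the recurrence: a_0,…,a_{11} = 5, 1, 5, 37, 161, 733, 3365, 15409, 70565, 323173, 1480049, 6778237.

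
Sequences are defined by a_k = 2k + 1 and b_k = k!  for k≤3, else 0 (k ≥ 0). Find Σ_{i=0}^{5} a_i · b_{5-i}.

64

The convolution is the x^5 coefficient of A(x)B(x).
Σ = 1·0 + 3·0 + 5·6 + 7·2 + 9·1 + 11·1 = 64.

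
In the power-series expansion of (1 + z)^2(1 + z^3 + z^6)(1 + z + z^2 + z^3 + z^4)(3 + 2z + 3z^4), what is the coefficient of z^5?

44

(1 + z)^2 has coefficients 1,2,1 for degrees 0…2.
(1 + z^3 + z^6) has coefficients 1,0,0,1,0,0 for degrees 0…5.
Multiplying by (1 + z + z^2 + z^3 + z^4) gives running coefficients 1,1,1,2,2,1 for degrees 0…5.
Finally multiplying by (3 + 2z + 3z^4), the product of all factors after the first has coefficients 3,5,5,8,13,10 for degrees 0…5.
[z^5] = 1·10 + 2·13 + 1·8 = 44.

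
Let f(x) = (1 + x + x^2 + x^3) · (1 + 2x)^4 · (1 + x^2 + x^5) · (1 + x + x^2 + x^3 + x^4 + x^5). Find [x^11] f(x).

(1 + x + x^2 + x^3) has coefficients 1,1,1,1 for degrees 0…3.
(1 + 2x)^4 has coefficients 1,8,24,32,16,0,0,0,0,0,0,0 for degrees 0…11.
Multiplying by (1 + x^2 + x^5) gives running coefficients 1,8,25,40,40,33,24,24,32,16,0,0 for degrees 0…11.
Finally multiplying by (1 + x + x^2 + x^3 + x^4 + x^5), the product of all factors after the first has coefficients 1,9,34,74,114,147,170,186,193,169,129,96 for degrees 0…11.
[x^11] = 1·96 + 1·129 + 1·169 + 1·193 = 587.

587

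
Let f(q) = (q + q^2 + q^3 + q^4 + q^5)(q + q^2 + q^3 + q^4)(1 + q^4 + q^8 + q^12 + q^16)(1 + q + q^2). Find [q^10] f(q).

15

(q + q^2 + q^3 + q^4 + q^5) has coefficients 0,1,1,1,1,1 for degrees 0…5.
(q + q^2 + q^3 + q^4) has coefficients 0,1,1,1,1,0,0,0,0,0,0 for degrees 0…10.
Multiplying by (1 + q^4 + q^8 + q^12 + q^16) gives running coefficients 0,1,1,1,1,1,1,1,1,1,1 for degrees 0…10.
Finally multiplying by (1 + q + q^2), the product of all factors after the first has coefficients 0,1,2,3,3,3,3,3,3,3,3 for degrees 0…10.
[q^10] = 1·3 + 1·3 + 1·3 + 1·3 + 1·3 = 15.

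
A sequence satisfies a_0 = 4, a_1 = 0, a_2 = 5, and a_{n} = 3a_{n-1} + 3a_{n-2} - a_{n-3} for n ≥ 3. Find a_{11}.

468787

The ordinary generating function has denominator 1 - 3x - 3x^2 + x^3.
Iterating the recurrence: a_0,…,a_{11} = 4, 0, 5, 11, 48, 172, 649, 2415, 9020, 33656, 125613, 468787.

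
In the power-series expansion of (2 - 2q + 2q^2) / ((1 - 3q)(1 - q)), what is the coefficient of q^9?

45926

The denominator gives the recurrence a_n = 4a_(n−1) − 3a_(n−2) for n ≥ 3; the numerator fixes a_0 = 2, a_1 = 6, a_2 = 20.
Iterating: 2, 6, 20, 62, 188, 566, 1700, 5102, 15308, 45926, so a_9 = 45926.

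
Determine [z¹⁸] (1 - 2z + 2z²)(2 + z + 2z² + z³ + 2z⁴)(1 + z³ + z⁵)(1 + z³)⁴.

(1 - 2z + 2z²) has coefficients 1,-2,2 for degrees 0…2.
(2 + z + 2z² + z³ + 2z⁴) has coefficients 2,1,2,1,2,0,0,0,0,0,0,0,0,0,0,0,0,0,0 for degrees 0…18.
Multiplying by (1 + z³ + z⁵) gives running coefficients 2,1,2,3,3,4,2,4,1,2,0,0,0,0,0,0,0,0,0 for degrees 0…18.
Finally multiplying by (1 + z³)⁴, the product of all factors after the first has coefficients 2,1,2,11,7,12,26,22,29,36,38,36,34,37,24,23,19,8,10 for degrees 0…18.
[z¹⁸] = 1·10 − 2·8 + 2·19 = 32.

32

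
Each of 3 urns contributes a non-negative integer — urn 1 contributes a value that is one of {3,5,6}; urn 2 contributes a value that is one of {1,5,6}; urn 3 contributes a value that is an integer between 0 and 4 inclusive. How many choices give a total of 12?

The generating function for the choices is (x^3 + x^5 + x^6)·(x + x^5 + x^6)·(1 + x + x^2 + x^3 + x^4); the count is [x^12].
(x^3 + x^5 + x^6) has coefficients 0,0,0,1,0,1,1 for degrees 0…6.
(x + x^5 + x^6) has coefficients 0,1,0,0,0,1,1,0,0,0,0,0,0 for degrees 0…12.
Finally multiplying by (1 + x + x^2 + x^3 + x^4), the product of all factors after the first has coefficients 0,1,1,1,1,2,2,2,2,2,1,0,0 for degrees 0…12.
[x^12] = 1·2 + 1·2 + 1·2 = 6.

6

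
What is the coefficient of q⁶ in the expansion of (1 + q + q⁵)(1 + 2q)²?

(1 + q + q⁵) has coefficients 1,1,0,0,0,1 for degrees 0…5.
(1 + 2q)² has coefficients 1,4,4,0,0,0,0 for degrees 0…6.
[q⁶] = 1·0 + 1·0 + 1·4 = 4.

4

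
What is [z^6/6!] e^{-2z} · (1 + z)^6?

592

The EGF product rule gives c_6 = Σ_{k_1+k_2=6} C(6; k_1,k_2) · ∏ g_i(k_i), where e^{-2z} gives (-2)^k; (1+z)^6 gives the falling factorial (6)_k.
g_1(k) for k = 0…6: 1, -2, 4, -8, 16, -32, 64.
g_2(k) for k = 0…6: 1, 6, 30, 120, 360, 720, 720.
c_6 = Σ_k C(6,k)·g_1(k)·g_2(6−k) = 1·1·720 + 6·(-2)·720 + 15·4·360 + 20·(-8)·120 + 15·16·30 + 6·(-32)·6 + 1·64·1 = 720 − 8640 + 21600 − 19200 + 7200 − 1152 + 64 = 592.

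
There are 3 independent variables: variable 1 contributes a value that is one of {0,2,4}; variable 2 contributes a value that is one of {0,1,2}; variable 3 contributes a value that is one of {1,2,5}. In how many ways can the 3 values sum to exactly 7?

4

The generating function for the choices is (1 + t² + t⁴)·(1 + t + t²)·(t + t² + t⁵); the count is [t⁷].
(1 + t² + t⁴) has coefficients 1,0,1,0,1 for degrees 0…4.
(1 + t + t²) has coefficients 1,1,1,0,0,0,0,0 for degrees 0…7.
Finally multiplying by (t + t² + t⁵), the product of all factors after the first has coefficients 0,1,2,2,1,1,1,1 for degrees 0…7.
[t⁷] = 1·1 + 1·1 + 1·2 = 4.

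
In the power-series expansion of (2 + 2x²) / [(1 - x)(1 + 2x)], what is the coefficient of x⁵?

The denominator gives the recurrence a_n = −a_(n−1) + 2a_(n−2) for n ≥ 3; the numerator fixes a_0 = 2, a_1 = -2, a_2 = 8.
Iterating: 2, -2, 8, -12, 28, -52, so a_5 = -52.

-52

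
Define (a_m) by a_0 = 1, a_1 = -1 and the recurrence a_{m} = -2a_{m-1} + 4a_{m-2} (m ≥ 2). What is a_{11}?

The ordinary generating function has denominator 1 + 2y - 4y^2.
Iterating the recurrence: a_0,…,a_{11} = 1, -1, 6, -16, 56, -176, 576, -1856, 6016, -19456, 62976, -203776.

-203776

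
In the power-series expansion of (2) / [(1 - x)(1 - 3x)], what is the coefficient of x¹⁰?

Partial fractions give a closed form: a_n = (-1)·1^n + (3)·3^n.
At n = 10: a_10 = 177146.

177146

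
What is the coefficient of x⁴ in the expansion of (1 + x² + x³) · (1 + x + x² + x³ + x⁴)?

(1 + x² + x³) has coefficients 1,0,1,1 for degrees 0…3.
(1 + x + x² + x³ + x⁴) has coefficients 1,1,1,1,1 for degrees 0…4.
[x⁴] = 1·1 + 1·1 + 1·1 = 3.

3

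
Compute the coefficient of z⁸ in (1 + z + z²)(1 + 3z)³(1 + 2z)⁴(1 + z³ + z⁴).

6825

(1 + z + z²) has coefficients 1,1,1 for degrees 0…2.
(1 + 3z)³ has coefficients 1,9,27,27,0,0,0,0,0 for degrees 0…8.
Multiplying by (1 + 2z)⁴ gives running coefficients 1,17,123,491,1168,1656,1296,432,0 for degrees 0…8.
Finally multiplying by (1 + z³ + z⁴), the product of all factors after the first has coefficients 1,17,123,492,1186,1796,1910,2091,2824 for degrees 0…8.
[z⁸] = 1·2824 + 1·2091 + 1·1910 = 6825.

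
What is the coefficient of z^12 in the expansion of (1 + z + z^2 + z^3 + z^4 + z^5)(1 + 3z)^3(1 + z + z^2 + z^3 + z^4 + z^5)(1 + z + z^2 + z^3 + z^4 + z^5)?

1387

(1 + z + z^2 + z^3 + z^4 + z^5) has coefficients 1,1,1,1,1,1 for degrees 0…5.
(1 + 3z)^3 has coefficients 1,9,27,27,0,0,0,0,0,0,0,0,0 for degrees 0…12.
Multiplying by (1 + z + z^2 + z^3 + z^4 + z^5) gives running coefficients 1,10,37,64,64,64,63,54,27,0,0,0,0 for degrees 0…12.
Finally multiplying by (1 + z + z^2 + z^3 + z^4 + z^5), the product of all factors after the first has coefficients 1,11,48,112,176,240,302,346,336,272,208,144,81 for degrees 0…12.
[z^12] = 1·81 + 1·144 + 1·208 + 1·272 + 1·336 + 1·346 = 1387.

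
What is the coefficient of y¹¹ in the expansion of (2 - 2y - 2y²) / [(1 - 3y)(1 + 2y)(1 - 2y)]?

Partial fractions give a closed form: a_n = (2)·3^n + (1/2)·(-2)^n + (-1/2)·2^n.
At n = 11: a_11 = 352246.

352246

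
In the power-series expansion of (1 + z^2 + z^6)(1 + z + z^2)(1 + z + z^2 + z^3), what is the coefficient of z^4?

5

(1 + z^2 + z^6) has coefficients 1,0,1,0,0 for degrees 0…4.
(1 + z + z^2) has coefficients 1,1,1,0,0 for degrees 0…4.
Finally multiplying by (1 + z + z^2 + z^3), the product of all factors after the first has coefficients 1,2,3,3,2 for degrees 0…4.
[z^4] = 1·2 + 1·3 = 5.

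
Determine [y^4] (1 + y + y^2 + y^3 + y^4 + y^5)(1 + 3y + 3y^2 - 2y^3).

5

(1 + y + y^2 + y^3 + y^4 + y^5) has coefficients 1,1,1,1,1 for degrees 0…4.
(1 + 3y + 3y^2 - 2y^3) has coefficients 1,3,3,-2,0 for degrees 0…4.
[y^4] = 1·0 + 1·(-2) + 1·3 + 1·3 + 1·1 = 5.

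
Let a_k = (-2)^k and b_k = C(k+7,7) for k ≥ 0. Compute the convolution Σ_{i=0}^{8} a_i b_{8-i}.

The convolution is the x^8 coefficient of A(x)B(x).
Σ = 1·6435 − 2·3432 + 4·1716 − 8·792 + 16·330 − 32·120 + 64·36 − 128·8 + 256·1 = 3075.

3075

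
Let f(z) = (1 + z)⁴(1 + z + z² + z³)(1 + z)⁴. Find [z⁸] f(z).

(1 + z)⁴ has coefficients 1,4,6,4,1 for degrees 0…4.
(1 + z + z² + z³) has coefficients 1,1,1,1,0,0,0,0,0 for degrees 0…8.
Finally multiplying by (1 + z)⁴, the product of all factors after the first has coefficients 1,5,11,15,15,11,5,1,0 for degrees 0…8.
[z⁸] = 1·0 + 4·1 + 6·5 + 4·11 + 1·15 = 93.

93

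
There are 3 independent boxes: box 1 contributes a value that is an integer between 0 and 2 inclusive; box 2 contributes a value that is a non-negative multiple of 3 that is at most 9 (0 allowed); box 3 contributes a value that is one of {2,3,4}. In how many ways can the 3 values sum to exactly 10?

The generating function for the choices is (1 + q + q^2)·(1 + q^3 + q^6 + q^9)·(q^2 + q^3 + q^4); the count is [q^10].
(1 + q + q^2) has coefficients 1,1,1 for degrees 0…2.
(1 + q^3 + q^6 + q^9) has coefficients 1,0,0,1,0,0,1,0,0,1,0 for degrees 0…10.
Finally multiplying by (q^2 + q^3 + q^4), the product of all factors after the first has coefficients 0,0,1,1,1,1,1,1,1,1,1 for degrees 0…10.
[q^10] = 1·1 + 1·1 + 1·1 = 3.

3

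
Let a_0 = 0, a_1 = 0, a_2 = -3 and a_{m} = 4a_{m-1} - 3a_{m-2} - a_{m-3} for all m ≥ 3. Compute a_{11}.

-60525

The ordinary generating function has denominator 1 - 4q + 3q^2 + q^3.
Iterating the recurrence: a_0,…,a_{11} = 0, 0, -3, -12, -39, -117, -339, -966, -2730, -7683, -21576, -60525.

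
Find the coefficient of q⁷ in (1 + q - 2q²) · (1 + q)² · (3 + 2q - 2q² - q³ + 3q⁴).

(1 + q - 2q²) has coefficients 1,1,-2 for degrees 0…2.
(1 + q)² has coefficients 1,2,1,0,0,0,0,0 for degrees 0…7.
Finally multiplying by (3 + 2q - 2q² - q³ + 3q⁴), the product of all factors after the first has coefficients 3,8,5,-3,-1,5,3,0 for degrees 0…7.
[q⁷] = 1·0 + 1·3 − 2·5 = -7.

-7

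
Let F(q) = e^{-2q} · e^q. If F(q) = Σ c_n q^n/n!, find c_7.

The EGF product rule gives c_7 = Σ_{k_1+k_2=7} C(7; k_1,k_2) · ∏ g_i(k_i), where e^{-2q} gives (-2)^k; e^q gives (1)^k.
g_1(k) for k = 0…7: 1, -2, 4, -8, 16, -32, 64, -128.
g_2(k) for k = 0…7: 1, 1, 1, 1, 1, 1, 1, 1.
c_7 = Σ_k C(7,k)·g_1(k)·g_2(7−k) = 1·1·1 + 7·(-2)·1 + 21·4·1 + 35·(-8)·1 + 35·16·1 + 21·(-32)·1 + 7·64·1 + 1·(-128)·1 = 1 − 14 + 84 − 280 + 560 − 672 + 448 − 128 = -1.

-1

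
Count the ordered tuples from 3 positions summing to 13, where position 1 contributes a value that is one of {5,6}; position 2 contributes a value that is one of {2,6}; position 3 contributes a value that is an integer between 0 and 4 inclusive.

2

The generating function for the choices is (z^5 + z^6)·(z^2 + z^6)·(1 + z + z^2 + z^3 + z^4); the count is [z^13].
(z^5 + z^6) has coefficients 0,0,0,0,0,1,1 for degrees 0…6.
(z^2 + z^6) has coefficients 0,0,1,0,0,0,1,0,0,0,0,0,0,0 for degrees 0…13.
Finally multiplying by (1 + z + z^2 + z^3 + z^4), the product of all factors after the first has coefficients 0,0,1,1,1,1,2,1,1,1,1,0,0,0 for degrees 0…13.
[z^13] = 1·1 + 1·1 = 2.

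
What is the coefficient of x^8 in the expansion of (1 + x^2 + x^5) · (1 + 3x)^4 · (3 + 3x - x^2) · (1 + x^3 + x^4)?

(1 + x^2 + x^5) has coefficients 1,0,1,0,0,1 for degrees 0…5.
(1 + 3x)^4 has coefficients 1,12,54,108,81,0,0,0,0 for degrees 0…8.
Multiplying by (3 + 3x - x^2) gives running coefficients 3,39,197,474,513,135,-81,0,0 for degrees 0…8.
Finally multiplying by (1 + x^3 + x^4), the product of all factors after the first has coefficients 3,39,197,477,555,371,590,987,648 for degrees 0…8.
[x^8] = 1·648 + 1·590 + 1·477 = 1715.

1715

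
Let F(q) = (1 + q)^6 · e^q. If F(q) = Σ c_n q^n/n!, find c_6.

13327

The EGF product rule gives c_6 = Σ_{k_1+k_2=6} C(6; k_1,k_2) · ∏ g_i(k_i), where (1+q)^6 gives the falling factorial (6)_k; e^q gives (1)^k.
g_1(k) for k = 0…6: 1, 6, 30, 120, 360, 720, 720.
g_2(k) for k = 0…6: 1, 1, 1, 1, 1, 1, 1.
c_6 = Σ_k C(6,k)·g_1(k)·g_2(6−k) = 1·1·1 + 6·6·1 + 15·30·1 + 20·120·1 + 15·360·1 + 6·720·1 + 1·720·1 = 1 + 36 + 450 + 2400 + 5400 + 4320 + 720 = 13327.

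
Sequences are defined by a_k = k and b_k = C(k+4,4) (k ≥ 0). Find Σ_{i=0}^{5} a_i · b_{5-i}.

Write out a_i and b_{5-i} for i = 0,…,5 and sum the products.
Σ = 0·126 + 1·70 + 2·35 + 3·15 + 4·5 + 5·1 = 210.

210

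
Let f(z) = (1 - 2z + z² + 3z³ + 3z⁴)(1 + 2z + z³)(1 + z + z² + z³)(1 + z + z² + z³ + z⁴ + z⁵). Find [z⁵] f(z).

(1 - 2z + z² + 3z³ + 3z⁴) has coefficients 1,-2,1,3,3 for degrees 0…4.
(1 + 2z + z³) has coefficients 1,2,0,1,0,0 for degrees 0…5.
Multiplying by (1 + z + z² + z³) gives running coefficients 1,3,3,4,3,1 for degrees 0…5.
Finally multiplying by (1 + z + z² + z³ + z⁴ + z⁵), the product of all factors after the first has coefficients 1,4,7,11,14,15 for degrees 0…5.
[z⁵] = 1·15 − 2·14 + 1·11 + 3·7 + 3·4 = 31.

31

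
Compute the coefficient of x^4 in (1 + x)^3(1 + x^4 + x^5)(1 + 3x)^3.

(1 + x)^3 has coefficients 1,3,3,1 for degrees 0…3.
(1 + x^4 + x^5) has coefficients 1,0,0,0,1 for degrees 0…4.
Finally multiplying by (1 + 3x)^3, the product of all factors after the first has coefficients 1,9,27,27,1 for degrees 0…4.
[x^4] = 1·1 + 3·27 + 3·27 + 1·9 = 172.

172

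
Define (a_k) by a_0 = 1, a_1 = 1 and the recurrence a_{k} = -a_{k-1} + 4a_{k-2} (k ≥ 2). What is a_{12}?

11051

The ordinary generating function has denominator 1 + x - 4x^2.
Iterating the recurrence: a_0,…,a_{12} = 1, 1, 3, 1, 11, -7, 51, -79, 283, -599, 1731, -4127, 11051.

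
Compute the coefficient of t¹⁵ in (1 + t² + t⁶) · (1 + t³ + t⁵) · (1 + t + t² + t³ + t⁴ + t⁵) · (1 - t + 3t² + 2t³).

(1 + t² + t⁶) has coefficients 1,0,1,0,0,0,1 for degrees 0…6.
(1 + t³ + t⁵) has coefficients 1,0,0,1,0,1,0,0,0,0,0,0,0,0,0,0 for degrees 0…15.
Multiplying by (1 + t + t² + t³ + t⁴ + t⁵) gives running coefficients 1,1,1,2,2,3,2,2,2,1,1,0,0,0,0,0 for degrees 0…15.
Finally multiplying by (1 - t + 3t² + 2t³), the product of all factors after the first has coefficients 1,0,3,6,5,9,9,13,12,9,10,6,5,2,0,0 for degrees 0…15.
[t¹⁵] = 1·0 + 1·2 + 1·9 = 11.

11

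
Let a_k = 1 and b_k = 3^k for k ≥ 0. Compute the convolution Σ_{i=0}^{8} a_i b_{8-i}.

9841

The convolution is the t^8 coefficient of A(t)B(t).
Σ = 1·6561 + 1·2187 + 1·729 + 1·243 + 1·81 + 1·27 + 1·9 + 1·3 + 1·1 = 9841.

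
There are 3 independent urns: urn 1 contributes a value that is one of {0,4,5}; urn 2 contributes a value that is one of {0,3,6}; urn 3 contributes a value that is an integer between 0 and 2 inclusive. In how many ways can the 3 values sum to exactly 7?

The generating function for the choices is (1 + y⁴ + y⁵)·(1 + y³ + y⁶)·(1 + y + y²); the count is [y⁷].
(1 + y⁴ + y⁵) has coefficients 1,0,0,0,1,1 for degrees 0…5.
(1 + y³ + y⁶) has coefficients 1,0,0,1,0,0,1,0 for degrees 0…7.
Finally multiplying by (1 + y + y²), the product of all factors after the first has coefficients 1,1,1,1,1,1,1,1 for degrees 0…7.
[y⁷] = 1·1 + 1·1 + 1·1 = 3.

3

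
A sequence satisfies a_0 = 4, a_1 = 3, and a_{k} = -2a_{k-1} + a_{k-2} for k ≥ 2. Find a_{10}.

The ordinary generating function has denominator 1 + 2t - t^2.
Iterating the recurrence: a_0,…,a_{10} = 4, 3, -2, 7, -16, 39, -94, 227, -548, 1323, -3194.

-3194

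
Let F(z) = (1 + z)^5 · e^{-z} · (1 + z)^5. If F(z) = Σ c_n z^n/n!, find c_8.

-168919

The EGF product rule gives c_8 = Σ_{k_1+k_2+k_3=8} C(8; k_1,k_2,k_3) · ∏ g_i(k_i), where (1+z)^5 gives the falling factorial (5)_k; e^{-z} gives (-1)^k; (1+z)^5 gives the falling factorial (5)_k.
g_1(k) for k = 0…8: 1, 5, 20, 60, 120, 120, 0, 0, 0.
g_2(k) for k = 0…8: 1, -1, 1, -1, 1, -1, 1, -1, 1.
g_3(k) for k = 0…8: 1, 5, 20, 60, 120, 120, 0, 0, 0.
First combine the last two factors: h(k) = Σ_j C(k,j)·g_2(j)·g_3(k−j) for k = 0…8: 1, 4, 11, 14, -19, -56, 151, 34, -1159.
c_8 = Σ_k C(8,k)·g_1(k)·h(8−k) = 1·1·(-1159) + 8·5·34 + 28·20·151 + 56·60·(-56) + 70·120·(-19) + 56·120·14 = −1159 + 1360 + 84560 − 188160 − 159600 + 94080 = -168919.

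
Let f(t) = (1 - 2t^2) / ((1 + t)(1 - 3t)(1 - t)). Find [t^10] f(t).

The denominator gives the recurrence a_n = 3a_(n−1) + a_(n−2) − 3a_(n−3) for n ≥ 3; the numerator fixes a_0 = 1, a_1 = 3, a_2 = 8.
Iterating: 1, 3, 8, 24, 71, 213, 638, 1914, 5741, 17223, 51668, so a_10 = 51668.

51668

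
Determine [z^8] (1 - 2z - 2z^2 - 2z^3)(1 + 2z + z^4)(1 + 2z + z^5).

-10

(1 - 2z - 2z^2 - 2z^3) has coefficients 1,-2,-2,-2 for degrees 0…3.
(1 + 2z + z^4) has coefficients 1,2,0,0,1,0,0,0,0 for degrees 0…8.
Finally multiplying by (1 + 2z + z^5), the product of all factors after the first has coefficients 1,4,4,0,1,3,2,0,0 for degrees 0…8.
[z^8] = 1·0 − 2·0 − 2·2 − 2·3 = -10.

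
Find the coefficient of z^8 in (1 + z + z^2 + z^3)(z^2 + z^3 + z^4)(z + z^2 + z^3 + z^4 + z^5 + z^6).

12

(1 + z + z^2 + z^3) has coefficients 1,1,1,1 for degrees 0…3.
(z^2 + z^3 + z^4) has coefficients 0,0,1,1,1,0,0,0,0 for degrees 0…8.
Finally multiplying by (z + z^2 + z^3 + z^4 + z^5 + z^6), the product of all factors after the first has coefficients 0,0,0,1,2,3,3,3,3 for degrees 0…8.
[z^8] = 1·3 + 1·3 + 1·3 + 1·3 = 12.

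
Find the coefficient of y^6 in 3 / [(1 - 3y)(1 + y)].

1641

The denominator gives the recurrence a_n = 2a_(n−1) + 3a_(n−2) for n ≥ 2; the numerator fixes a_0 = 3, a_1 = 6.
Iterating: 3, 6, 21, 60, 183, 546, 1641, so a_6 = 1641.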